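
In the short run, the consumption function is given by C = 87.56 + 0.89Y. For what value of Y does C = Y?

Y = 796

At break-even, C = Y: 87.56 + 0.89Y = Y
0.11Y = 87.56, so Y = 87.56/0.11 = 796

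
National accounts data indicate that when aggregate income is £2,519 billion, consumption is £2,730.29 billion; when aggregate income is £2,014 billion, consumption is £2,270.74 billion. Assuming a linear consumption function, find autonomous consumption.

a = 438

MPC = ΔC/ΔY = (2730.29 − 2270.74)/(2519 − 2014) = 459.55/505 = 0.91
a = C − MPC·Y = 2270.74 − 0.91(2014) = 2270.74 − 1832.74 = 438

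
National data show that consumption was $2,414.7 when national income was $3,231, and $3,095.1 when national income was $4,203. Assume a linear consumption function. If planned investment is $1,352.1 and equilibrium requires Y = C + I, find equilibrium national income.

Y = 5017

MPC = (3095.1 − 2414.7)/(4203 − 3231) = 680.4/972 = 0.7
a = 2414.7 − 0.7(3231) = 153
Equilibrium: Y = 153 + 0.7Y + 1352.1
0.3Y = 1505.1, so Y = 1505.1/0.3 = 5017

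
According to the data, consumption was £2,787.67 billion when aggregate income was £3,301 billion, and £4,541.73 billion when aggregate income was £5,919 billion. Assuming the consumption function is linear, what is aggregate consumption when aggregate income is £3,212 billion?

MPC = (4541.73 − 2787.67)/(5919 − 3301) = 1754.06/2618 = 0.67
a = 2787.67 − 0.67(3301) = 2787.67 − 2211.67 = 576
C = 576 + 0.67(3212) = 576 + 2152.04 = 2728.04

C = 2728.04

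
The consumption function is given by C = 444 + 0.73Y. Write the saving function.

S = -444 + 0.27Y

S = Y − C = Y − (444 + 0.73Y) = -444 + (1 − 0.73)Y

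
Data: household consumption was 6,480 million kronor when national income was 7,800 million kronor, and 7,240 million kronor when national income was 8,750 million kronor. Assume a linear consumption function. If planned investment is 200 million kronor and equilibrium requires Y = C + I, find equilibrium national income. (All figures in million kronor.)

Y = 2200

MPC = (7240 − 6480)/(8750 − 7800) = 760/950 = 0.8
a = 6480 − 0.8(7800) = 240
Equilibrium: Y = 240 + 0.8Y + 200
0.2Y = 440, so Y = 440/0.2 = 2200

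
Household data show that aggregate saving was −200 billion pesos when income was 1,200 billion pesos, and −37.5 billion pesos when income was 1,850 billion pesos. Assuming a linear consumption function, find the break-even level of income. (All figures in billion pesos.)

MPS = ΔS/ΔY = (-37.5 − (-200))/(1850 − 1200) = 162.5/650 = 0.25
MPC = 1 − MPS = 0.75
From S(1200) = -200: −a + 0.25(1200) = -200, so a = 300 − (-200) = 500
Break-even (S = 0): Y = a/MPS = 500/0.25 = 2000

Y = 2000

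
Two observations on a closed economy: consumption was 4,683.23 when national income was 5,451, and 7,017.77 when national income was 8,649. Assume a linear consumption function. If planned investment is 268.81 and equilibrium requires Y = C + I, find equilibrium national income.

Y = 3603

MPC = (7017.77 − 4683.23)/(8649 − 5451) = 2334.54/3198 = 0.73
a = 4683.23 − 0.73(5451) = 704
Equilibrium: Y = 704 + 0.73Y + 268.81
0.27Y = 972.81, so Y = 972.81/0.27 = 3603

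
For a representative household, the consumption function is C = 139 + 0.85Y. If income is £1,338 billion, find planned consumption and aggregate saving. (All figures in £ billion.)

C = 139 + 0.85(1338) = 139 + 1137.3 = 1276.3
S = Y − C = 1338 − 1276.3 = 61.7

C = 1276.3; S = 61.7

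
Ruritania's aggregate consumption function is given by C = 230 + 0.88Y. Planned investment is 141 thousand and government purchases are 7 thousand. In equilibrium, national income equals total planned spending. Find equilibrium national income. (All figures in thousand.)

Y = C + I + G = 230 + 0.88Y + 141 + 7
Y − 0.88Y = 378
0.12Y = 378, so Y = 378/0.12 = 3150

Y = 3150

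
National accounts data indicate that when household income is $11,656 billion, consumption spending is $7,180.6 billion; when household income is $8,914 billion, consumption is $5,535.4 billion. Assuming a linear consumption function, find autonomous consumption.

MPC = ΔC/ΔY = (7180.6 − 5535.4)/(11656 − 8914) = 1645.2/2742 = 0.6
a = C − MPC·Y = 5535.4 − 0.6(8914) = 5535.4 − 5348.4 = 187

a = 187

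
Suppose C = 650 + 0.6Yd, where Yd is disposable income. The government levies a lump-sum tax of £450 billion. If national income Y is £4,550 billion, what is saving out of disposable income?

S = 990

Yd = Y − T = 4550 − 450 = 4100
C = 650 + 0.6(4100) = 650 + 2460 = 3110
S = Yd − C = 4100 − 3110 = 990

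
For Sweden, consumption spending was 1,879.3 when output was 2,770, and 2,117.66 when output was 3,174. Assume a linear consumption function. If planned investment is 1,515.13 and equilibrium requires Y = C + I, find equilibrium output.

Y = 4293

MPC = (2117.66 − 1879.3)/(3174 − 2770) = 238.36/404 = 0.59
a = 1879.3 − 0.59(2770) = 245
Equilibrium: Y = 245 + 0.59Y + 1515.13
0.41Y = 1760.13, so Y = 1760.13/0.41 = 4293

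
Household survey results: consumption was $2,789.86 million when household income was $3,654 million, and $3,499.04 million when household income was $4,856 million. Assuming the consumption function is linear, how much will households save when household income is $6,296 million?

MPC = (3499.04 − 2789.86)/(4856 − 3654) = 709.18/1202 = 0.59
a = 2789.86 − 0.59(3654) = 2789.86 − 2155.86 = 634
C = 634 + 0.59(6296) = 4348.64
S = 6296 − 4348.64 = 1947.36

S = 1947.36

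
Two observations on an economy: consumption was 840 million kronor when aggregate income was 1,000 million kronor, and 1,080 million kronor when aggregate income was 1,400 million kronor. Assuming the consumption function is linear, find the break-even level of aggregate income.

MPC = (1080 − 840)/(1400 − 1000) = 240/400 = 0.6
a = 840 − 0.6(1000) = 840 − 600 = 240
Break-even: Y = a/(1−MPC) = 240/0.4 = 600

Y = 600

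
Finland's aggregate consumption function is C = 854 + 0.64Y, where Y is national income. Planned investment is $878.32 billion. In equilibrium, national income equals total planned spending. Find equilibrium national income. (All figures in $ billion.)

Y = 4812

Y = C + I = 854 + 0.64Y + 878.32
Y − 0.64Y = 1732.32
0.36Y = 1732.32, so Y = 1732.32/0.36 = 4812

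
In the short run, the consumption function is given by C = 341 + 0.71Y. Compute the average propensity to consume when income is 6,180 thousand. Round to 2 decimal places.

C = 341 + 0.71(6180) = 4728.8
APC = C/Y = 4728.8/6180 = 0.77

APC = 0.77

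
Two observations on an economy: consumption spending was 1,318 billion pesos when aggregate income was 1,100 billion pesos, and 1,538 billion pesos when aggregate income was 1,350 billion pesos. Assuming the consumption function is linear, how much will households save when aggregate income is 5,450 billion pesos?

MPC = (1538 − 1318)/(1350 − 1100) = 220/250 = 0.88
a = 1318 − 0.88(1100) = 1318 − 968 = 350
C = 350 + 0.88(5450) = 5146
S = 5450 − 5146 = 304

S = 304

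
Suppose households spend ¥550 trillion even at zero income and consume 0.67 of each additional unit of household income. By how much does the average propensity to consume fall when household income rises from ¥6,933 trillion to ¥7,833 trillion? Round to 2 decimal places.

At Y = 6933: C = 550 + 0.67(6933) = 5195.11, APC = 5195.11/6933 = 0.749
At Y = 7833: C = 5798.11, APC = 5798.11/7833 = 0.740
Fall in APC = 0.749 − 0.740 = 0.009 ≈ 0.01

ΔAPC = 0.01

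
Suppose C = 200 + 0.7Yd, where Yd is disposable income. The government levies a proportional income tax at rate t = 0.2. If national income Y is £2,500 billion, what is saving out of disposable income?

Yd = (1 − 0.2)(2500) = 0.8(2500) = 2000
C = 200 + 0.7(2000) = 200 + 1400 = 1600
S = Yd − C = 2000 − 1600 = 400

S = 400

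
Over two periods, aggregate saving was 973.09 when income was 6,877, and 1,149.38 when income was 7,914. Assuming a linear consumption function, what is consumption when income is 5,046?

C = 4384.18

MPS = ΔS/ΔY = (1149.38 − 973.09)/(7914 − 6877) = 176.29/1037 = 0.17
MPC = 1 − MPS = 0.83
Autonomous saving = 973.09 − 0.17(6877) = -196, so a = 196
C = 196 + 0.83(5046) = 196 + 4188.18 = 4384.18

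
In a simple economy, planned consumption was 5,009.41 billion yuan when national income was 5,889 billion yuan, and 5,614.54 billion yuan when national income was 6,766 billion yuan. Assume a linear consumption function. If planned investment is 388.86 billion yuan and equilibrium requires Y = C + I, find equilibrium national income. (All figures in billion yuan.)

MPC = (5614.54 − 5009.41)/(6766 − 5889) = 605.13/877 = 0.69
a = 5009.41 − 0.69(5889) = 946
Equilibrium: Y = 946 + 0.69Y + 388.86
0.31Y = 1334.86, so Y = 1334.86/0.31 = 4306

Y = 4306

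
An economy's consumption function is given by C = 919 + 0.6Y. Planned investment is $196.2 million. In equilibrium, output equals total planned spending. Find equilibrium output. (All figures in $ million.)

Y = 2788

Y = C + I = 919 + 0.6Y + 196.2
Y − 0.6Y = 1115.2
0.4Y = 1115.2, so Y = 1115.2/0.4 = 2788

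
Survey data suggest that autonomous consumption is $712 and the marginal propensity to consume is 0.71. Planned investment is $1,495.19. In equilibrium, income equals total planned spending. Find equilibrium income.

Y = 7611

Y = C + I = 712 + 0.71Y + 1495.19
Y − 0.71Y = 2207.19
0.29Y = 2207.19, so Y = 2207.19/0.29 = 7611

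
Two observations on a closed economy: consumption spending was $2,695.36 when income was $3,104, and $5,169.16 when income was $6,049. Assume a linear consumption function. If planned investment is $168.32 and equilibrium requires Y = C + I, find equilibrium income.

Y = 1602

MPC = (5169.16 − 2695.36)/(6049 − 3104) = 2473.8/2945 = 0.84
a = 2695.36 − 0.84(3104) = 88
Equilibrium: Y = 88 + 0.84Y + 168.32
0.16Y = 256.32, so Y = 256.32/0.16 = 1602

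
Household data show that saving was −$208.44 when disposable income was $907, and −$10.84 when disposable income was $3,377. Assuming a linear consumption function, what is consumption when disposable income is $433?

C = 679.36

MPS = ΔS/ΔY = (-10.84 − (-208.44))/(3377 − 907) = 197.6/2470 = 0.08
MPC = 1 − MPS = 0.92
Autonomous saving = -208.44 − 0.08(907) = -281, so a = 281
C = 281 + 0.92(433) = 281 + 398.36 = 679.36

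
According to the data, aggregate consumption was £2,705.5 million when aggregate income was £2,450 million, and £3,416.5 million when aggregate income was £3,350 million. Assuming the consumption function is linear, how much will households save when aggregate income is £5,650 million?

S = 416.5

MPC = (3416.5 − 2705.5)/(3350 − 2450) = 711/900 = 0.79
a = 2705.5 − 0.79(2450) = 2705.5 − 1935.5 = 770
C = 770 + 0.79(5650) = 5233.5
S = 5650 − 5233.5 = 416.5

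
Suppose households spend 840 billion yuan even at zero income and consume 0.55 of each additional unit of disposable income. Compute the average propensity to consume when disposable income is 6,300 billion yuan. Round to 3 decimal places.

C = 840 + 0.55(6300) = 4305
APC = C/Y = 4305/6300 = 0.683

APC = 0.683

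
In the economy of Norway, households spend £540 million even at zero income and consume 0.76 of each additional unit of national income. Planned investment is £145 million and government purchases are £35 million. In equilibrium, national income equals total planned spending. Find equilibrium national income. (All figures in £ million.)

Y = 3000

Y = C + I + G = 540 + 0.76Y + 145 + 35
Y − 0.76Y = 720
0.24Y = 720, so Y = 720/0.24 = 3000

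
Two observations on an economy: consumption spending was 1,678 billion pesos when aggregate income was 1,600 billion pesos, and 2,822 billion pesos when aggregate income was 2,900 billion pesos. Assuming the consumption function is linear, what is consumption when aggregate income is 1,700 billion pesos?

MPC = (2822 − 1678)/(2900 − 1600) = 1144/1300 = 0.88
a = 1678 − 0.88(1600) = 1678 − 1408 = 270
C = 270 + 0.88(1700) = 270 + 1496 = 1766

C = 1766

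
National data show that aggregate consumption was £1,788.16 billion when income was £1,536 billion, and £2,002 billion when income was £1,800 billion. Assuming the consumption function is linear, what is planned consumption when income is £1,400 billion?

MPC = (2002 − 1788.16)/(1800 − 1536) = 213.84/264 = 0.81
a = 1788.16 − 0.81(1536) = 1788.16 − 1244.16 = 544
C = 544 + 0.81(1400) = 544 + 1134 = 1678

C = 1678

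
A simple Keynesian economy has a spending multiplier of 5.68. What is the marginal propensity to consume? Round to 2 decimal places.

k = 1/(1 − MPC), so 1 − MPC = 1/k = 1/5.68 = 0.1761
MPC = 1 − 0.1761 = 0.82

MPC = 0.82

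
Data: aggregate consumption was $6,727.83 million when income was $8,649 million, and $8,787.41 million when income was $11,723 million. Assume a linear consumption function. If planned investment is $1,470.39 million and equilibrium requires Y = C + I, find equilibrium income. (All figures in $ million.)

Y = 7283

MPC = (8787.41 − 6727.83)/(11723 − 8649) = 2059.58/3074 = 0.67
a = 6727.83 − 0.67(8649) = 933
Equilibrium: Y = 933 + 0.67Y + 1470.39
0.33Y = 2403.39, so Y = 2403.39/0.33 = 7283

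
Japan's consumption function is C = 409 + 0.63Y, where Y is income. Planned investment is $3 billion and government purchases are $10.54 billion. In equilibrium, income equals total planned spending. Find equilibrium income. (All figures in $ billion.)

Y = 1142

Y = C + I + G = 409 + 0.63Y + 3 + 10.54
Y − 0.63Y = 422.54
0.37Y = 422.54, so Y = 422.54/0.37 = 1142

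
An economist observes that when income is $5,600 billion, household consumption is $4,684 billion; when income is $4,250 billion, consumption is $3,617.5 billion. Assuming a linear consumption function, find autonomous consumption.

MPC = ΔC/ΔY = (4684 − 3617.5)/(5600 − 4250) = 1066.5/1350 = 0.79
a = C − MPC·Y = 3617.5 − 0.79(4250) = 3617.5 − 3357.5 = 260

a = 260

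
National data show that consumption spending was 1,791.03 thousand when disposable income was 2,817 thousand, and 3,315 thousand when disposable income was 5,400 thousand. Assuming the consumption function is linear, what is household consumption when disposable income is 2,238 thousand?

C = 1449.42

MPC = (3315 − 1791.03)/(5400 − 2817) = 1523.97/2583 = 0.59
a = 1791.03 − 0.59(2817) = 1791.03 − 1662.03 = 129
C = 129 + 0.59(2238) = 129 + 1320.42 = 1449.42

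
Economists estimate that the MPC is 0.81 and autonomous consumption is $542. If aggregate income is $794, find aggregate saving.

C = 542 + 0.81(794) = 542 + 643.14 = 1185.14
S = Y − C = 794 − 1185.14 = -391.14

S = -391.14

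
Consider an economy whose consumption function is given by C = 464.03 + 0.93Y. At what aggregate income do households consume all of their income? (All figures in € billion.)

At break-even, C = Y: 464.03 + 0.93Y = Y
0.07Y = 464.03, so Y = 464.03/0.07 = 6629

Y = 6629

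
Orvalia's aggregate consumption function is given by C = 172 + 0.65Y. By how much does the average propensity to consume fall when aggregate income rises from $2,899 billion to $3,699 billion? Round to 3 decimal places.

At Y = 2899: C = 172 + 0.65(2899) = 2056.35, APC = 2056.35/2899 = 0.7093
At Y = 3699: C = 2576.35, APC = 2576.35/3699 = 0.6965
Fall in APC = 0.7093 − 0.6965 = 0.0128 ≈ 0.013

ΔAPC = 0.013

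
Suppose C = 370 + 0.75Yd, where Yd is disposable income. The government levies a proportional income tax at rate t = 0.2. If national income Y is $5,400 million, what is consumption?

Yd = (1 − 0.2)(5400) = 0.8(5400) = 4320
C = 370 + 0.75(4320) = 370 + 3240 = 3610

C = 3610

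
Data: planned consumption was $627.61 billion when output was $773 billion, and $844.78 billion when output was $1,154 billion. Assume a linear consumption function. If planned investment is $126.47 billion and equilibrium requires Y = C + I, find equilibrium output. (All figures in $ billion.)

MPC = (844.78 − 627.61)/(1154 − 773) = 217.17/381 = 0.57
a = 627.61 − 0.57(773) = 187
Equilibrium: Y = 187 + 0.57Y + 126.47
0.43Y = 313.47, so Y = 313.47/0.43 = 729

Y = 729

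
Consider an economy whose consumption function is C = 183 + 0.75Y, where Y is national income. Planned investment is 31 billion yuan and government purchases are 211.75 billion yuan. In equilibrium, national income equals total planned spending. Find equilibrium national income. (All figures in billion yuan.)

Y = C + I + G = 183 + 0.75Y + 31 + 211.75
Y − 0.75Y = 425.75
0.25Y = 425.75, so Y = 425.75/0.25 = 1703

Y = 1703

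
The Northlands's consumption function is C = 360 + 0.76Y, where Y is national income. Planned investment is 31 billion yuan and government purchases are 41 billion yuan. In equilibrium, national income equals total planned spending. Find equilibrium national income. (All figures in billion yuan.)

Y = C + I + G = 360 + 0.76Y + 31 + 41
Y − 0.76Y = 432
0.24Y = 432, so Y = 432/0.24 = 1800

Y = 1800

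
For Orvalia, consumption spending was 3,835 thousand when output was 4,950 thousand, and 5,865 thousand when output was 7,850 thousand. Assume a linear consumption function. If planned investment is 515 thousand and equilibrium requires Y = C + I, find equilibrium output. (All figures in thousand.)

Y = 2950

MPC = (5865 − 3835)/(7850 − 4950) = 2030/2900 = 0.7
a = 3835 − 0.7(4950) = 370
Equilibrium: Y = 370 + 0.7Y + 515
0.3Y = 885, so Y = 885/0.3 = 2950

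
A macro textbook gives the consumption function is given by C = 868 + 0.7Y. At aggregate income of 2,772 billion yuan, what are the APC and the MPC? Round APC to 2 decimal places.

MPC = 0.7 (the slope of the consumption function)
C = 868 + 0.7(2772) = 2808.4, so APC = 2808.4/2772 = 1.01

APC = 1.01; MPC = 0.7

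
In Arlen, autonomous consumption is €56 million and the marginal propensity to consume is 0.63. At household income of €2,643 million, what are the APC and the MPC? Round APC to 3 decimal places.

MPC = 0.63 (the slope of the consumption function)
C = 56 + 0.63(2643) = 1721.09, so APC = 1721.09/2643 = 0.651

APC = 0.651; MPC = 0.63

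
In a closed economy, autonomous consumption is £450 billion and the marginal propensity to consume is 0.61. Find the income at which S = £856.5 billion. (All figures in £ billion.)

S = Y − C = -450 + 0.39Y
-450 + 0.39Y = 856.5, so 0.39Y = 1306.5 and Y = 3350

Y = 3350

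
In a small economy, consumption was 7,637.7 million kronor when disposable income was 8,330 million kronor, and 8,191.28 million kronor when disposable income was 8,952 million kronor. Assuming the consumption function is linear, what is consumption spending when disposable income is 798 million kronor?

MPC = (8191.28 − 7637.7)/(8952 − 8330) = 553.58/622 = 0.89
a = 7637.7 − 0.89(8330) = 7637.7 − 7413.7 = 224
C = 224 + 0.89(798) = 224 + 710.22 = 934.22

C = 934.22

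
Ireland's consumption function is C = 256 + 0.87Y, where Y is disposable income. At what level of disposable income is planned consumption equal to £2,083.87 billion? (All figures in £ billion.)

256 + 0.87Y = 2083.87
0.87Y = 1827.87, so Y = 1827.87/0.87 = 2101

Y = 2101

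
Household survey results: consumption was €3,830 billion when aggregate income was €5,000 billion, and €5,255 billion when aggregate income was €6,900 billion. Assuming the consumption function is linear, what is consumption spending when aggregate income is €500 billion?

C = 455

MPC = (5255 − 3830)/(6900 − 5000) = 1425/1900 = 0.75
a = 3830 − 0.75(5000) = 3830 − 3750 = 80
C = 80 + 0.75(500) = 80 + 375 = 455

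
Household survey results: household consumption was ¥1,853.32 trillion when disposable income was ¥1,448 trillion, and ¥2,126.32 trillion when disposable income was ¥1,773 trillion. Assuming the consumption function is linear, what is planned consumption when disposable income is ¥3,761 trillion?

C = 3796.24

MPC = (2126.32 − 1853.32)/(1773 − 1448) = 273/325 = 0.84
a = 1853.32 − 0.84(1448) = 1853.32 − 1216.32 = 637
C = 637 + 0.84(3761) = 637 + 3159.24 = 3796.24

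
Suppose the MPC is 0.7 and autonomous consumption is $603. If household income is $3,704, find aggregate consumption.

C = 3195.8

C = 603 + 0.7(3704) = 603 + 2592.8 = 3195.8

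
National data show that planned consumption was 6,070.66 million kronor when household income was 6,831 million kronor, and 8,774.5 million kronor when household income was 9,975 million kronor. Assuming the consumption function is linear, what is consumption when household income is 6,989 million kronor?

C = 6206.54

MPC = (8774.5 − 6070.66)/(9975 − 6831) = 2703.84/3144 = 0.86
a = 6070.66 − 0.86(6831) = 6070.66 − 5874.66 = 196
C = 196 + 0.86(6989) = 196 + 6010.54 = 6206.54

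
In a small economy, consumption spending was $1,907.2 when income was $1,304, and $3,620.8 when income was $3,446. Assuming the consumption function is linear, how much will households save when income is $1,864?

MPC = (3620.8 − 1907.2)/(3446 − 1304) = 1713.6/2142 = 0.8
a = 1907.2 − 0.8(1304) = 1907.2 − 1043.2 = 864
C = 864 + 0.8(1864) = 2355.2
S = 1864 − 2355.2 = -491.2

S = -491.2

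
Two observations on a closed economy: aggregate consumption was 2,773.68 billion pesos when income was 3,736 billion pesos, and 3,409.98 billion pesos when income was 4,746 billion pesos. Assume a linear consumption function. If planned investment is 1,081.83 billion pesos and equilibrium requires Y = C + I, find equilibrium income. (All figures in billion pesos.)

Y = 4059

MPC = (3409.98 − 2773.68)/(4746 − 3736) = 636.3/1010 = 0.63
a = 2773.68 − 0.63(3736) = 420
Equilibrium: Y = 420 + 0.63Y + 1081.83
0.37Y = 1501.83, so Y = 1501.83/0.37 = 4059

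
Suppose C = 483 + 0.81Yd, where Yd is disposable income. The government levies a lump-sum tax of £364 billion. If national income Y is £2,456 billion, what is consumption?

Yd = Y − T = 2456 − 364 = 2092
C = 483 + 0.81(2092) = 483 + 1694.52 = 2177.52

C = 2177.52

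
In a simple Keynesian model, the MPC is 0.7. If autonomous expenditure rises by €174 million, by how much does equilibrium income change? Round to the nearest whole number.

ΔY ≈ 580

The multiplier is 1/(1 − MPC) = 1/0.3.
ΔY = 174/0.3 = 580.00 ≈ 580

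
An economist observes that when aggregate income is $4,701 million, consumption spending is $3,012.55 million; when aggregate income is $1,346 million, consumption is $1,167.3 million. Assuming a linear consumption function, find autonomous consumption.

MPC = ΔC/ΔY = (3012.55 − 1167.3)/(4701 − 1346) = 1845.25/3355 = 0.55
a = C − MPC·Y = 1167.3 − 0.55(1346) = 1167.3 − 740.3 = 427

a = 427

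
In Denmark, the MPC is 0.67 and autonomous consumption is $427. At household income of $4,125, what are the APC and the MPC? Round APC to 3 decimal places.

APC = 0.774; MPC = 0.67

MPC = 0.67 (the slope of the consumption function)
C = 427 + 0.67(4125) = 3190.75, so APC = 3190.75/4125 = 0.774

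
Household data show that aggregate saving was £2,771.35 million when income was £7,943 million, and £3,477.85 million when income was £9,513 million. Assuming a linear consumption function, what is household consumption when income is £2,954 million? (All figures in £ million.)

C = 2427.7

MPS = ΔS/ΔY = (3477.85 − 2771.35)/(9513 − 7943) = 706.5/1570 = 0.45
MPC = 1 − MPS = 0.55
Autonomous saving = 2771.35 − 0.45(7943) = -803, so a = 803
C = 803 + 0.55(2954) = 803 + 1624.7 = 2427.7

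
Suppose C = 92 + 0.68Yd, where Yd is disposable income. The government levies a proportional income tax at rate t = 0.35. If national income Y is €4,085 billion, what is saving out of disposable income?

S = 757.68

Yd = (1 − 0.35)(4085) = 0.65(4085) = 2655.25
C = 92 + 0.68(2655.25) = 92 + 1805.57 = 1897.57
S = Yd − C = 2655.25 − 1897.57 = 757.68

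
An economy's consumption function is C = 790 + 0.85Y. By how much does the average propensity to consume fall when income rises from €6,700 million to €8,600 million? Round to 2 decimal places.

At Y = 6700: C = 790 + 0.85(6700) = 6485, APC = 6485/6700 = 0.968
At Y = 8600: C = 8100, APC = 8100/8600 = 0.942
Fall in APC = 0.968 − 0.942 = 0.026 ≈ 0.03

ΔAPC = 0.03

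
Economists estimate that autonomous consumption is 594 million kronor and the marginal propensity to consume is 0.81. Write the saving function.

S = -594 + 0.19Y

S = Y − C = Y − (594 + 0.81Y) = -594 + (1 − 0.81)Y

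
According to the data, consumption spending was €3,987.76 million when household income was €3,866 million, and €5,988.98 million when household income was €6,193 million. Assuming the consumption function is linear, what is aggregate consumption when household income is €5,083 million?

MPC = (5988.98 − 3987.76)/(6193 − 3866) = 2001.22/2327 = 0.86
a = 3987.76 − 0.86(3866) = 3987.76 − 3324.76 = 663
C = 663 + 0.86(5083) = 663 + 4371.38 = 5034.38

C = 5034.38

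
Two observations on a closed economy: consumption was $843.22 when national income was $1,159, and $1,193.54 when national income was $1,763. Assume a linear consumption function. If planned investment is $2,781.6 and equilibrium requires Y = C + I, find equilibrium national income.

Y = 7030

MPC = (1193.54 − 843.22)/(1763 − 1159) = 350.32/604 = 0.58
a = 843.22 − 0.58(1159) = 171
Equilibrium: Y = 171 + 0.58Y + 2781.6
0.42Y = 2952.6, so Y = 2952.6/0.42 = 7030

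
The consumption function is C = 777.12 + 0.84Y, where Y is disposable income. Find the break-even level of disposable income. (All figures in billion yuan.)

Y = 4857

At break-even, C = Y: 777.12 + 0.84Y = Y
0.16Y = 777.12, so Y = 777.12/0.16 = 4857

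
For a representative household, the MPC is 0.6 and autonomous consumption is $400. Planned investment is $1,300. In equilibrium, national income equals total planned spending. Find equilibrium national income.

Y = 4250

Y = C + I = 400 + 0.6Y + 1300
Y − 0.6Y = 1700
0.4Y = 1700, so Y = 1700/0.4 = 4250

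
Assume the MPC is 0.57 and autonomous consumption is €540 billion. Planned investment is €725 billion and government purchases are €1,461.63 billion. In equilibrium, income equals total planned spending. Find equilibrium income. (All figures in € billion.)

Y = 6341

Y = C + I + G = 540 + 0.57Y + 725 + 1461.63
Y − 0.57Y = 2726.63
0.43Y = 2726.63, so Y = 2726.63/0.43 = 6341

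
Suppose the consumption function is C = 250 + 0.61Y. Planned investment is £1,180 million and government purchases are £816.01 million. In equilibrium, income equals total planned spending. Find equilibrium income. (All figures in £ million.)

Y = C + I + G = 250 + 0.61Y + 1180 + 816.01
Y − 0.61Y = 2246.01
0.39Y = 2246.01, so Y = 2246.01/0.39 = 5759

Y = 5759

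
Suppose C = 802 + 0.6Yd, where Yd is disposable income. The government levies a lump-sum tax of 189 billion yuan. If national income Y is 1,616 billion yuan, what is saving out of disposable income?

S = -231.2

Yd = Y − T = 1616 − 189 = 1427
C = 802 + 0.6(1427) = 802 + 856.2 = 1658.2
S = Yd − C = 1427 − 1658.2 = -231.2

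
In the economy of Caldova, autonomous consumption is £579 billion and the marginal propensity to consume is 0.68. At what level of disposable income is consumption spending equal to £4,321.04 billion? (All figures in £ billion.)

Y = 5503

579 + 0.68Y = 4321.04
0.68Y = 3742.04, so Y = 3742.04/0.68 = 5503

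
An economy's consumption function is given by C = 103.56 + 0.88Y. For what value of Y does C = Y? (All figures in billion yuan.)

Y = 863

At break-even, C = Y: 103.56 + 0.88Y = Y
0.12Y = 103.56, so Y = 103.56/0.12 = 863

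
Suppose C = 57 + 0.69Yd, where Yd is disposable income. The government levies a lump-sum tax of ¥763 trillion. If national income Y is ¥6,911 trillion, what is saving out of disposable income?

Yd = Y − T = 6911 − 763 = 6148
C = 57 + 0.69(6148) = 57 + 4242.12 = 4299.12
S = Yd − C = 6148 − 4299.12 = 1848.88

S = 1848.88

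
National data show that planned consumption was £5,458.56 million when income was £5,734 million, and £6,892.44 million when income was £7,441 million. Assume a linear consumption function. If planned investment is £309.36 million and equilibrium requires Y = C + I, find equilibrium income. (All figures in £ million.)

Y = 5946

MPC = (6892.44 − 5458.56)/(7441 − 5734) = 1433.88/1707 = 0.84
a = 5458.56 − 0.84(5734) = 642
Equilibrium: Y = 642 + 0.84Y + 309.36
0.16Y = 951.36, so Y = 951.36/0.16 = 5946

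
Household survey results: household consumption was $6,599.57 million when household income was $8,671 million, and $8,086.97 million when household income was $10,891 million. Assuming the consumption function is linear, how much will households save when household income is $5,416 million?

S = 997.28

MPC = (8086.97 − 6599.57)/(10891 − 8671) = 1487.4/2220 = 0.67
a = 6599.57 − 0.67(8671) = 6599.57 − 5809.57 = 790
C = 790 + 0.67(5416) = 4418.72
S = 5416 − 4418.72 = 997.28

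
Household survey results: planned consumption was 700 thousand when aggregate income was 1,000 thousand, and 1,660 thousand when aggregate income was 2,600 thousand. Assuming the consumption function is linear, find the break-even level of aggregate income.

MPC = (1660 − 700)/(2600 − 1000) = 960/1600 = 0.6
a = 700 − 0.6(1000) = 700 − 600 = 100
Break-even: Y = a/(1−MPC) = 100/0.4 = 250

Y = 250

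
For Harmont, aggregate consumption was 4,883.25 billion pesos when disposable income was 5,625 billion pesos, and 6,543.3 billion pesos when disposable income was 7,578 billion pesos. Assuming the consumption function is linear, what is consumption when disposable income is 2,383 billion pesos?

C = 2127.55

MPC = (6543.3 − 4883.25)/(7578 − 5625) = 1660.05/1953 = 0.85
a = 4883.25 − 0.85(5625) = 4883.25 − 4781.25 = 102
C = 102 + 0.85(2383) = 102 + 2025.55 = 2127.55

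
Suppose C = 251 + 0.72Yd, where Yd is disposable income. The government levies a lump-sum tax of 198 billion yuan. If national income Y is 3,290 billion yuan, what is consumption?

Yd = Y − T = 3290 − 198 = 3092
C = 251 + 0.72(3092) = 251 + 2226.24 = 2477.24

C = 2477.24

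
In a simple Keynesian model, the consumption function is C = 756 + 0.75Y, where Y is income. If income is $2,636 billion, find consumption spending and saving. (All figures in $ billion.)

C = 756 + 0.75(2636) = 756 + 1977 = 2733
S = Y − C = 2636 − 2733 = -97

C = 2733; S = -97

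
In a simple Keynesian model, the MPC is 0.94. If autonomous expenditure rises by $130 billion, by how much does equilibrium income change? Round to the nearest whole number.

The multiplier is 1/(1 − MPC) = 1/0.06.
ΔY = 130/0.06 = 2166.67 ≈ 2167

ΔY ≈ 2167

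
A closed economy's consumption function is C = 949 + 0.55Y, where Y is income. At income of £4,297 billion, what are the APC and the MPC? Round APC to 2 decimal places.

APC = 0.77; MPC = 0.55

MPC = 0.55 (the slope of the consumption function)
C = 949 + 0.55(4297) = 3312.35, so APC = 3312.35/4297 = 0.77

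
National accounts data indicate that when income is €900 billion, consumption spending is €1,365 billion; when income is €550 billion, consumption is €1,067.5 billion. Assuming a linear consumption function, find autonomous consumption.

a = 600

MPC = ΔC/ΔY = (1365 − 1067.5)/(900 − 550) = 297.5/350 = 0.85
a = C − MPC·Y = 1067.5 − 0.85(550) = 1067.5 − 467.5 = 600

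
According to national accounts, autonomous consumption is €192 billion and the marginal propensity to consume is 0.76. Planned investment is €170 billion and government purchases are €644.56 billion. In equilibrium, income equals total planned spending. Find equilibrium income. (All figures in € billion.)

Y = C + I + G = 192 + 0.76Y + 170 + 644.56
Y − 0.76Y = 1006.56
0.24Y = 1006.56, so Y = 1006.56/0.24 = 4194

Y = 4194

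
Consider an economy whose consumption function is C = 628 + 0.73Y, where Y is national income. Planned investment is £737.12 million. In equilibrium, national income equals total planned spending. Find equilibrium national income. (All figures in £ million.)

Y = 5056

Y = C + I = 628 + 0.73Y + 737.12
Y − 0.73Y = 1365.12
0.27Y = 1365.12, so Y = 1365.12/0.27 = 5056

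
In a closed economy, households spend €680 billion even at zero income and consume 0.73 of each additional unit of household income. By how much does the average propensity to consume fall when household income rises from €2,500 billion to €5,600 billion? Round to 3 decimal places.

ΔAPC = 0.151

At Y = 2500: C = 680 + 0.73(2500) = 2505, APC = 2505/2500 = 1.0020
At Y = 5600: C = 4768, APC = 4768/5600 = 0.8514
Fall in APC = 1.0020 − 0.8514 = 0.1506 ≈ 0.151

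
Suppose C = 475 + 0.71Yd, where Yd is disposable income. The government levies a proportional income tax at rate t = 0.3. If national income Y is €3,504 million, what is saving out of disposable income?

Yd = (1 − 0.3)(3504) = 0.7(3504) = 2452.8
C = 475 + 0.71(2452.8) = 475 + 1741.488 = 2216.488
S = Yd − C = 2452.8 − 2216.488 = 236.312

S = 236.312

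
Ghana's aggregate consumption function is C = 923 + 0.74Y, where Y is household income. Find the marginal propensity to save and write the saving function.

MPS = 0.26; S = -923 + 0.26Y

MPS = 1 − MPC = 1 − 0.74 = 0.26
S = Y − C = -923 + 0.26Y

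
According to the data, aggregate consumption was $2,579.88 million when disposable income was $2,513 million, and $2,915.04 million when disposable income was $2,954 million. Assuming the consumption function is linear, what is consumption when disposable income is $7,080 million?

C = 6050.8

MPC = (2915.04 − 2579.88)/(2954 − 2513) = 335.16/441 = 0.76
a = 2579.88 − 0.76(2513) = 2579.88 − 1909.88 = 670
C = 670 + 0.76(7080) = 670 + 5380.8 = 6050.8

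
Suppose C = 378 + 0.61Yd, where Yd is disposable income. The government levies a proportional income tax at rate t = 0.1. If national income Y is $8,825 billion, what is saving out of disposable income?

S = 2719.575

Yd = (1 − 0.1)(8825) = 0.9(8825) = 7942.5
C = 378 + 0.61(7942.5) = 378 + 4844.925 = 5222.925
S = Yd − C = 7942.5 − 5222.925 = 2719.575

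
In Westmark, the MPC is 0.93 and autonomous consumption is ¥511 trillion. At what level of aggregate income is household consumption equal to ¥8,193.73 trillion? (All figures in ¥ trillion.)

Y = 8261

511 + 0.93Y = 8193.73
0.93Y = 7682.73, so Y = 7682.73/0.93 = 8261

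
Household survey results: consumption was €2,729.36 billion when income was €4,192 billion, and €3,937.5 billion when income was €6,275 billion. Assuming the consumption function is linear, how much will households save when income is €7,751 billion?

MPC = (3937.5 − 2729.36)/(6275 − 4192) = 1208.14/2083 = 0.58
a = 2729.36 − 0.58(4192) = 2729.36 − 2431.36 = 298
C = 298 + 0.58(7751) = 4793.58
S = 7751 − 4793.58 = 2957.42

S = 2957.42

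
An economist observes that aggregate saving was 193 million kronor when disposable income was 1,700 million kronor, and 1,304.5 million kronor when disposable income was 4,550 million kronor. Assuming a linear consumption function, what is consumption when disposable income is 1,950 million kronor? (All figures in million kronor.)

C = 1659.5

MPS = ΔS/ΔY = (1304.5 − 193)/(4550 − 1700) = 1111.5/2850 = 0.39
MPC = 1 − MPS = 0.61
Autonomous saving = 193 − 0.39(1700) = -470, so a = 470
C = 470 + 0.61(1950) = 470 + 1189.5 = 1659.5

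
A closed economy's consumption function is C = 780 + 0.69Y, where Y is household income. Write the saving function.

S = -780 + 0.31Y

S = Y − C = Y − (780 + 0.69Y) = -780 + (1 − 0.69)Y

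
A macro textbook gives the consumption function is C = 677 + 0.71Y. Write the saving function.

S = Y − C = Y − (677 + 0.71Y) = -677 + (1 − 0.71)Y

S = -677 + 0.29Y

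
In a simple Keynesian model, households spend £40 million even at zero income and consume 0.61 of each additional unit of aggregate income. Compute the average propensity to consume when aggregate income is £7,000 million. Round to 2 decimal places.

APC = 0.62

C = 40 + 0.61(7000) = 4310
APC = C/Y = 4310/7000 = 0.62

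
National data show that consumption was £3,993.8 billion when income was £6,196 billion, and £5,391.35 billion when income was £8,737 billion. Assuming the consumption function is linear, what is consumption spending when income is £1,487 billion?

C = 1403.85

MPC = (5391.35 − 3993.8)/(8737 − 6196) = 1397.55/2541 = 0.55
a = 3993.8 − 0.55(6196) = 3993.8 − 3407.8 = 586
C = 586 + 0.55(1487) = 586 + 817.85 = 1403.85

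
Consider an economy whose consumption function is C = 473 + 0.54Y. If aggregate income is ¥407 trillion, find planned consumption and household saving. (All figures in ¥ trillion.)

C = 692.78; S = -285.78

C = 473 + 0.54(407) = 473 + 219.78 = 692.78
S = Y − C = 407 − 692.78 = -285.78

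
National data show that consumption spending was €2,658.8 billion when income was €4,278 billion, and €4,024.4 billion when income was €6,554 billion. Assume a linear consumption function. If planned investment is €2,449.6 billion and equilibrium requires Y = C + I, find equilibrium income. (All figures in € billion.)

Y = 6354

MPC = (4024.4 − 2658.8)/(6554 − 4278) = 1365.6/2276 = 0.6
a = 2658.8 − 0.6(4278) = 92
Equilibrium: Y = 92 + 0.6Y + 2449.6
0.4Y = 2541.6, so Y = 2541.6/0.4 = 6354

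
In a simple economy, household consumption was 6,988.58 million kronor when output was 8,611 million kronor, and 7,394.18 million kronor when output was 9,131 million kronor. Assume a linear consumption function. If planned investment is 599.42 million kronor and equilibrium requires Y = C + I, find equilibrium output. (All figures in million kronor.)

Y = 3961

MPC = (7394.18 − 6988.58)/(9131 − 8611) = 405.6/520 = 0.78
a = 6988.58 − 0.78(8611) = 272
Equilibrium: Y = 272 + 0.78Y + 599.42
0.22Y = 871.42, so Y = 871.42/0.22 = 3961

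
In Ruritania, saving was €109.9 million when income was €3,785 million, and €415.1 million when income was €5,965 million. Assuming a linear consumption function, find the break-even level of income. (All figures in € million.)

Y = 3000

MPS = ΔS/ΔY = (415.1 − 109.9)/(5965 − 3785) = 305.2/2180 = 0.14
MPC = 1 − MPS = 0.86
From S(3785) = 109.9: −a + 0.14(3785) = 109.9, so a = 529.9 − 109.9 = 420
Break-even (S = 0): Y = a/MPS = 420/0.14 = 3000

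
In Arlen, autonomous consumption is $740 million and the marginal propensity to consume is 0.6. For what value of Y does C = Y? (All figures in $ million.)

Y = 1850

At break-even, C = Y: 740 + 0.6Y = Y
0.4Y = 740, so Y = 740/0.4 = 1850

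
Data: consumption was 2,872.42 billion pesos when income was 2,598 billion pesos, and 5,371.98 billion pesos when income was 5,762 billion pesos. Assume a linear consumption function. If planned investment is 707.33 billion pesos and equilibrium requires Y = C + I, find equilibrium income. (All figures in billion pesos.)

Y = 7273

MPC = (5371.98 − 2872.42)/(5762 − 2598) = 2499.56/3164 = 0.79
a = 2872.42 − 0.79(2598) = 820
Equilibrium: Y = 820 + 0.79Y + 707.33
0.21Y = 1527.33, so Y = 1527.33/0.21 = 7273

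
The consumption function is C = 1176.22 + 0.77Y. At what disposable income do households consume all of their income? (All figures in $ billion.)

Y = 5114

At break-even, C = Y: 1176.22 + 0.77Y = Y
0.23Y = 1176.22, so Y = 1176.22/0.23 = 5114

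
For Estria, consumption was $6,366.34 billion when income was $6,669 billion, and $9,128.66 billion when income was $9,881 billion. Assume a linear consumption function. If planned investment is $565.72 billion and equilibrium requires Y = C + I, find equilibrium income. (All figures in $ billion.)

Y = 8548

MPC = (9128.66 − 6366.34)/(9881 − 6669) = 2762.32/3212 = 0.86
a = 6366.34 − 0.86(6669) = 631
Equilibrium: Y = 631 + 0.86Y + 565.72
0.14Y = 1196.72, so Y = 1196.72/0.14 = 8548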